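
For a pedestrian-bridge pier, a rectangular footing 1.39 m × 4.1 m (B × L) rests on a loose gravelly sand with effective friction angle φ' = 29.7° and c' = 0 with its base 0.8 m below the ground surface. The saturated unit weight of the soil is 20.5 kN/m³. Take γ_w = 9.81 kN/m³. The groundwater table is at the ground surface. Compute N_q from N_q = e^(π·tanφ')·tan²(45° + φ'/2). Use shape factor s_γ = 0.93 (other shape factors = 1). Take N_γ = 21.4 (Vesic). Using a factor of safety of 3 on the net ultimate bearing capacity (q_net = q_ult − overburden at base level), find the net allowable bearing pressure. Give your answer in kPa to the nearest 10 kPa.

N_q = e^(π·tan29.7°)·tan²(59.85°) = 17.79.
γ' = 20.5 − 9.81 = 10.69 kN/m³ (submerged throughout). q = 10.69 × 0.8 = 8.552 kPa; the same γ' applies in the ½γBN_γ term.
q·N_q = 8.552 × 17.787 = 152.11 kPa
0.5·γ·B·N_γ·s_γ = 0.5 × 10.69 × 1.39 × 21.4 × 0.93 = 147.86 kPa
q_ult = 152.11 + 147.86 = 299.98 kPa.
q_net = 299.98 − 8.552 = 291.43 kPa.
q_all(net) = 291.43 / 3 = 97.142 kPa.

q_all(net) ≈ 100 kPa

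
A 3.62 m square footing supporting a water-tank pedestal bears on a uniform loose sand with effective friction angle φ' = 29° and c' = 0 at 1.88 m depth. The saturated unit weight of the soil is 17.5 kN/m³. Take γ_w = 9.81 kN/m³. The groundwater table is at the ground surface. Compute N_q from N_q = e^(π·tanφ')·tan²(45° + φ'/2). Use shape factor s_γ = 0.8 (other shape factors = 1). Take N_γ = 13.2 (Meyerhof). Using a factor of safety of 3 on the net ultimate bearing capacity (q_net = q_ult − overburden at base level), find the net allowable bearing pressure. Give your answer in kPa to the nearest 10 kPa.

N_q = e^(π·tan29°)·tan²(59.5°) = 16.44.
With the water table at the surface the whole profile is submerged: γ' = 17.5 − 9.81 = 7.69 kN/m³, so q = γ'·D_f = 14.457 kPa; the same γ' applies in the ½γBN_γ term.
q_ult = q·N_q + 0.5·γ·B·N_γ·s_γ
     = 14.457 × 16.443 + 0.5 × 7.69 × 3.62 × 13.2 × 0.8
     = 237.72 + 146.98 = 384.71 kPa.
q_net = 384.71 − 14.457 = 370.25 kPa.
q_all(net) = 370.25 / 3 = 123.42 kPa.

q_all(net) ≈ 120 kPa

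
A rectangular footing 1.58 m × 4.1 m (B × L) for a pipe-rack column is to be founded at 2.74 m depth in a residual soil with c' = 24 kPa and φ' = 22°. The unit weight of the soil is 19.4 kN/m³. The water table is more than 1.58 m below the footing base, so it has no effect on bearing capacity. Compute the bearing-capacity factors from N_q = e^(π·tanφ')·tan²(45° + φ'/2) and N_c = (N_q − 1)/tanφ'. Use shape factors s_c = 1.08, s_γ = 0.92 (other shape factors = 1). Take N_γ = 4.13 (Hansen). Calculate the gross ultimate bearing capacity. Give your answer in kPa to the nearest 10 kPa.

tan22° = 0.404, so N_q = e^(π×0.404)·tan²(56°) = 3.558 × 2.198 = 7.82.
N_c = (7.82 − 1)/tan22° = 16.88.
Effective surcharge at the founding depth q = γ·D_f = 19.4 × 2.74 = 53.156 kPa.
q_ult = c·N_c·s_c + q·N_q + 0.5·γ·B·N_γ·s_γ
     = 24 × 16.883 × 1.08 + 53.156 × 7.8211 + 0.5 × 19.4 × 1.58 × 4.13 × 0.92
     = 437.6 + 415.74 + 58.233 = 911.58 kPa.

q_ult ≈ 910 kPa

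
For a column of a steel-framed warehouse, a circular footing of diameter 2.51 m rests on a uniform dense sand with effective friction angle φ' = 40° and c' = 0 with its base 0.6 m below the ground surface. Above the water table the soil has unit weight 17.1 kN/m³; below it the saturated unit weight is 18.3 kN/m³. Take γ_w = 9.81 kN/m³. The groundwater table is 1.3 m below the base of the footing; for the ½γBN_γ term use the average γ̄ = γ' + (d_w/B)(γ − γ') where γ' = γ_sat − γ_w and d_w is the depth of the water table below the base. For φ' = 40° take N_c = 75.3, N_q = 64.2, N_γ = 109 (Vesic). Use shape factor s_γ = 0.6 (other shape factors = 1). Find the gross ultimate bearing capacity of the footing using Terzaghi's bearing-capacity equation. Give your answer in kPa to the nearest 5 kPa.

q_ult ≈ 1720 kPa

Overburden at base level: q = 17.1 × 0.6 = 10.26 kPa.
The water table is 1.3 m below the base (< B = 2.51 m), so the ½γBN_γ term uses γ̄ = γ' + (d_w/B)(γ − γ') = 8.49 + (1.3/2.51)(17.1 − 8.49) = 12.949 kN/m³.
Surcharge term q·N_q = 10.26 × 64.2 = 658.69 kPa; self-weight term 0.5·γ·B·N_γ·s_γ = 0.5 × 12.949 × 2.51 × 109 × 0.6 = 1062.8 kPa.
q_ult = 658.69 + 1062.8 = 1721.5 kPa.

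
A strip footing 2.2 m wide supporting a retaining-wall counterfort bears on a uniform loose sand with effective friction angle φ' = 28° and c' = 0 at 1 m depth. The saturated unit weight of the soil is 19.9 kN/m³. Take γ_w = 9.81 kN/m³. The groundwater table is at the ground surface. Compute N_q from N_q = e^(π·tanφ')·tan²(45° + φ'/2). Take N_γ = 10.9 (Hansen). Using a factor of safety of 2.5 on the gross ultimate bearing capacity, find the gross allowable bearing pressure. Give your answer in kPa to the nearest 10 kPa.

N_q = e^(π·tan28°)·tan²(59°) = 14.72.
With the water table at the surface the whole profile is submerged: γ' = 19.9 − 9.81 = 10.09 kN/m³, so q = γ'·D_f = 10.09 kPa; the same γ' applies in the ½γBN_γ term.
q_ult = q·N_q + 0.5·γ·B·N_γ
     = 10.09 × 14.72 + 0.5 × 10.09 × 2.2 × 10.9
     = 148.52 + 120.98 = 269.5 kPa.
q_all = 269.5 / 2.5 = 107.8 kPa.

q_all ≈ 110 kPa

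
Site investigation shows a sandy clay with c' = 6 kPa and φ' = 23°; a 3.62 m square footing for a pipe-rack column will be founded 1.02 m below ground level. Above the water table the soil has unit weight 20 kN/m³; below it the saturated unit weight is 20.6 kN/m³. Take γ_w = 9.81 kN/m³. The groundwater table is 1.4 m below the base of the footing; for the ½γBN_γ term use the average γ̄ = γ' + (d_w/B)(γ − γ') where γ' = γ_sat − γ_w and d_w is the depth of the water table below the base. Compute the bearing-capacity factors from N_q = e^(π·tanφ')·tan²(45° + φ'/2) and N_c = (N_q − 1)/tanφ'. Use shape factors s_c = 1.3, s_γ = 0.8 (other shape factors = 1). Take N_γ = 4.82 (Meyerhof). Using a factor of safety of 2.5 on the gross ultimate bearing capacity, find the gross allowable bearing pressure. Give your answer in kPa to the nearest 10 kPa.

N_q = e^(π·tan23°)·tan²(56.5°) = 8.66; N_c = (N_q − 1)/tanφ' = 18.05.
Overburden at base level: q = 20 × 1.02 = 20.4 kPa.
The water table is 1.4 m below the base (< B = 3.62 m), so the ½γBN_γ term uses γ̄ = γ' + (d_w/B)(γ − γ') = 10.79 + (1.4/3.62)(20 − 10.79) = 14.352 kN/m³.
Cohesion term c·N_c·s_c = 6 × 18.049 × 1.3 = 140.78 kPa; surcharge term q·N_q = 20.4 × 8.6612 = 176.69 kPa; self-weight term 0.5·γ·B·N_γ·s_γ = 0.5 × 14.352 × 3.62 × 4.82 × 0.8 = 100.17 kPa.
q_ult = 140.78 + 176.69 + 100.17 = 417.63 kPa.
q_all = 417.63 / 2.5 = 167.05 kPa.

q_all ≈ 170 kPa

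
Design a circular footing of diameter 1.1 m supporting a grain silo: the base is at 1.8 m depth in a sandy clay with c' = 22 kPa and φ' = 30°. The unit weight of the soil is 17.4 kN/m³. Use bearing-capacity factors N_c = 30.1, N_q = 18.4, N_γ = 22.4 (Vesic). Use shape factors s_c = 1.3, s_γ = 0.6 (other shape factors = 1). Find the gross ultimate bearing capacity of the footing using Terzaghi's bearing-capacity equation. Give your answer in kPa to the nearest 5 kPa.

q_ult ≈ 1565 kPa

q = γ·D_f = 17.4 × 1.8 = 31.32 kPa.
c·N_c·s_c = 22 × 30.1 × 1.3 = 860.86 kPa
q·N_q = 31.32 × 18.4 = 576.29 kPa
0.5·γ·B·N_γ·s_γ = 0.5 × 17.4 × 1.1 × 22.4 × 0.6 = 128.62 kPa
q_ult = 860.86 + 576.29 + 128.62 = 1565.8 kPa.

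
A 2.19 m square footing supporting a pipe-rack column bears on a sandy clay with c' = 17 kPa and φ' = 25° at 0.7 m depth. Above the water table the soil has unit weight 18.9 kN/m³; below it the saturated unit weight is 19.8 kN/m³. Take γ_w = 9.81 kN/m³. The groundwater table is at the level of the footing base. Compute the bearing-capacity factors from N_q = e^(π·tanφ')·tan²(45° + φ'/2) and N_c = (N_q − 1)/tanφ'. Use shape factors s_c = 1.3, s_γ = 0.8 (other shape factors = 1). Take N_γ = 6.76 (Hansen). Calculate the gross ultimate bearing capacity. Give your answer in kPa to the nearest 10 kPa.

tan25° = 0.4663, so N_q = e^(π×0.4663)·tan²(57.5°) = 4.327 × 2.464 = 10.66.
N_c = (10.66 − 1)/tan25° = 20.72.
Effective surcharge at the founding depth q = γ·D_f = 18.9 × 0.7 = 13.23 kPa.
The water table coincides with the base, so in the self-weight term γ → γ' = 9.99 kN/m³.
q_ult = c·N_c·s_c + q·N_q + 0.5·γ·B·N_γ·s_γ
     = 17 × 20.721 × 1.3 + 13.23 × 10.662 + 0.5 × 9.99 × 2.19 × 6.76 × 0.8
     = 457.92 + 141.06 + 59.158 = 658.14 kPa.

q_ult ≈ 660 kPa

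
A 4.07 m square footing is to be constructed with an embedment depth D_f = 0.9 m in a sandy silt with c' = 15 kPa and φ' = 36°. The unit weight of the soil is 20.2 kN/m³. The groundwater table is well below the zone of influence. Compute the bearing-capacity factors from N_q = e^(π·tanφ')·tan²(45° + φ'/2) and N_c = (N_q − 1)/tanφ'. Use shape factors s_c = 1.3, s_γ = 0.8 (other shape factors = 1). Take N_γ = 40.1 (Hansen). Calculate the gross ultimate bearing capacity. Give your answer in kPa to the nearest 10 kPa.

q_ult ≈ 2990 kPa

tan36° = 0.7265, so N_q = e^(π×0.7265)·tan²(63°) = 9.801 × 3.852 = 37.75.
N_c = (37.75 − 1)/tan36° = 50.59.
Overburden at base level: q = 20.2 × 0.9 = 18.18 kPa.
Cohesion term c·N_c·s_c = 15 × 50.585 × 1.3 = 986.42 kPa; surcharge term q·N_q = 18.18 × 37.752 = 686.34 kPa; self-weight term 0.5·γ·B·N_γ·s_γ = 0.5 × 20.2 × 4.07 × 40.1 × 0.8 = 1318.7 kPa.
q_ult = 986.42 + 686.34 + 1318.7 = 2991.5 kPa.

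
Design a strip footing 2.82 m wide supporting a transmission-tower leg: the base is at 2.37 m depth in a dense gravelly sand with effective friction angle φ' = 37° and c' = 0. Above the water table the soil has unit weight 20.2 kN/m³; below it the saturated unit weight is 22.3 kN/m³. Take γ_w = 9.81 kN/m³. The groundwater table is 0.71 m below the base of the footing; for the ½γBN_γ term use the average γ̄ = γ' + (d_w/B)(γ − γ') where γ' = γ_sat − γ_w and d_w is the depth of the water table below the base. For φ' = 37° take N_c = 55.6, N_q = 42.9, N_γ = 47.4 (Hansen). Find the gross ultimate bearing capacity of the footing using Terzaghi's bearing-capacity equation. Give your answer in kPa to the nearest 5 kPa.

q_ult ≈ 3020 kPa

Effective surcharge at the founding depth q = γ·D_f = 20.2 × 2.37 = 47.874 kPa.
With d_w = 0.71 m < B, γ̄ = 12.49 + (0.71/2.82) × (20.2 − 12.49) = 14.431 kN/m³.
q_ult = q·N_q + 0.5·γ·B·N_γ
     = 47.874 × 42.9 + 0.5 × 14.431 × 2.82 × 47.4
     = 2053.8 + 964.49 = 3018.3 kPa.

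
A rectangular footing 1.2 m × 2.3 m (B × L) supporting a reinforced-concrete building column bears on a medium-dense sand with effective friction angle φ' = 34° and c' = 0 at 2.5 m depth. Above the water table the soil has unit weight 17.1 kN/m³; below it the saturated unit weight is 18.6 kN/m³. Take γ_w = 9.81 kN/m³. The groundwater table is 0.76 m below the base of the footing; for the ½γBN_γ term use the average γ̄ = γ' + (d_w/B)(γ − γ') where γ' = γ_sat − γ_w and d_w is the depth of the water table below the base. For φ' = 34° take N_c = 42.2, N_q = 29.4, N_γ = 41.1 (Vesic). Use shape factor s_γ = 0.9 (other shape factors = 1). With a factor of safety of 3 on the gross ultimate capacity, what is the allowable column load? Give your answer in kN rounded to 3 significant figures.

P_all ≈ 1440 kN

Effective surcharge at the founding depth q = γ·D_f = 17.1 × 2.5 = 42.75 kPa.
With d_w = 0.76 m < B, γ̄ = 8.79 + (0.76/1.2) × (17.1 − 8.79) = 14.053 kN/m³.
q_ult = q·N_q + 0.5·γ·B·N_γ·s_γ
     = 42.75 × 29.4 + 0.5 × 14.053 × 1.2 × 41.1 × 0.9
     = 1256.8 + 311.89 = 1568.7 kPa.
Gross allowable pressure q_all = 1568.7 / 3 = 522.91 kPa.
Footing area = 2.76 m², so allowable column load = 522.91 × 2.76 = 1443.2 kN.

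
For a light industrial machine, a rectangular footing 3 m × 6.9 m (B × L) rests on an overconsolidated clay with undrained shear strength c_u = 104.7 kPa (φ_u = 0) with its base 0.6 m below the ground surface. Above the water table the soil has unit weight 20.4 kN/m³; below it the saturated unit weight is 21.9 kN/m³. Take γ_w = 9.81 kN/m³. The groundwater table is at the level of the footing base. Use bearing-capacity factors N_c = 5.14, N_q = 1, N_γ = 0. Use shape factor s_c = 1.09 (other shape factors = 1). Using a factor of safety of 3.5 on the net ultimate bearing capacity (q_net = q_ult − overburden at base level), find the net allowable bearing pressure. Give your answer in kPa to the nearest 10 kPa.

q_all(net) ≈ 170 kPa

q = γ·D_f = 20.4 × 0.6 = 12.24 kPa.
c·N_c·s_c = 104.7 × 5.14 × 1.09 = 586.59 kPa
q·N_q = 12.24 × 1 = 12.24 kPa
q_ult = 586.59 + 12.24 = 598.83 kPa.
q_net = 598.83 − 12.24 = 586.59 kPa.
q_all(net) = 586.59 / 3.5 = 167.6 kPa.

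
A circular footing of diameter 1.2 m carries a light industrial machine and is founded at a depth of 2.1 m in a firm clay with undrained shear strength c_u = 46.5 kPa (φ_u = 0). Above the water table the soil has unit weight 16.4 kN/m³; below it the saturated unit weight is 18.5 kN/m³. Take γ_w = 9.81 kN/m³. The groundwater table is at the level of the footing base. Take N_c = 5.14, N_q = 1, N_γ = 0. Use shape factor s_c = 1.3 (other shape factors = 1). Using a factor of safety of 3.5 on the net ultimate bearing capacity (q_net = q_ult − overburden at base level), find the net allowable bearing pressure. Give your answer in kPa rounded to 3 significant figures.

Overburden at base level: q = 16.4 × 2.1 = 34.44 kPa.
Cohesion term c·N_c·s_c = 46.5 × 5.14 × 1.3 = 310.71 kPa; surcharge term q·N_q = 34.44 × 1 = 34.44 kPa.
q_ult = 310.71 + 34.44 = 345.15 kPa.
q_net = 345.15 − 34.44 = 310.71 kPa.
q_all(net) = 310.71 / 3.5 = 88.775 kPa.

q_all(net) ≈ 88.8 kPa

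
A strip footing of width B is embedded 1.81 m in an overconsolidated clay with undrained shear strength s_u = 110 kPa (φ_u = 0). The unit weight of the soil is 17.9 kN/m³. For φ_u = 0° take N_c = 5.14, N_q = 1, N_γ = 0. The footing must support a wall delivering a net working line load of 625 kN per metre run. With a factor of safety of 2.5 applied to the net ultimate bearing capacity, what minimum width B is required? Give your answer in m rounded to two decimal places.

B = 2.76 m

Overburden at base level: q = 17.9 × 1.81 = 32.399 kPa.
Cohesion term c·N_c = 110 × 5.14 = 565.4 kPa; surcharge term q·N_q = 32.399 × 1 = 32.399 kPa.
q_ult = 565.4 + 32.399 = 597.8 kPa.
For φ = 0 the ½γBN_γ term vanishes, so q_ult is independent of B. q_net = 597.8 − 32.399 = 565.4 kPa; q_all(net) = 565.4/2.5 = 226.16 kPa.
Required width B = w / q_all(net) = 625 / 226.16 = 2.764 m.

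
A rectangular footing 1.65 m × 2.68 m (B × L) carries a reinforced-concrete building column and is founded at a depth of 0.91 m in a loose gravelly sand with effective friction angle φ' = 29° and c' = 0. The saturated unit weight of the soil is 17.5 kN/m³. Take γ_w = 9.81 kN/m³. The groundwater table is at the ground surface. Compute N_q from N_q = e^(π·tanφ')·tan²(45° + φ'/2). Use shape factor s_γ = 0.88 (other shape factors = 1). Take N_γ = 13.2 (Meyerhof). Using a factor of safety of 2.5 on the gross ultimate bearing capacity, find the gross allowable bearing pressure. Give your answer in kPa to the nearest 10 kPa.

N_q = e^(π·tan29°)·tan²(59.5°) = 16.44.
γ' = 17.5 − 9.81 = 7.69 kN/m³ (submerged throughout). q = 7.69 × 0.91 = 6.9979 kPa; the same γ' applies in the ½γBN_γ term.
q·N_q = 6.9979 × 16.443 = 115.07 kPa
0.5·γ·B·N_γ·s_γ = 0.5 × 7.69 × 1.65 × 13.2 × 0.88 = 73.695 kPa
q_ult = 115.07 + 73.695 = 188.76 kPa.
q_all = 188.76 / 2.5 = 75.505 kPa.

q_all ≈ 80 kPa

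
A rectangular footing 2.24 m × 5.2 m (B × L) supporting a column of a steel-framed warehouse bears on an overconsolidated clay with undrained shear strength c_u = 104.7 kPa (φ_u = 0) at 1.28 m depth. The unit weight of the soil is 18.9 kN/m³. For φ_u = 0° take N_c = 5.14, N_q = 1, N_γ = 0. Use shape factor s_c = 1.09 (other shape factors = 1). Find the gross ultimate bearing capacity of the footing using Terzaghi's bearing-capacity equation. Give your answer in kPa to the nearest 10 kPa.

q = γ·D_f = 18.9 × 1.28 = 24.192 kPa.
c·N_c·s_c = 104.7 × 5.14 × 1.09 = 586.59 kPa
q·N_q = 24.192 × 1 = 24.192 kPa
q_ult = 586.59 + 24.192 = 610.78 kPa.

q_ult ≈ 610 kPa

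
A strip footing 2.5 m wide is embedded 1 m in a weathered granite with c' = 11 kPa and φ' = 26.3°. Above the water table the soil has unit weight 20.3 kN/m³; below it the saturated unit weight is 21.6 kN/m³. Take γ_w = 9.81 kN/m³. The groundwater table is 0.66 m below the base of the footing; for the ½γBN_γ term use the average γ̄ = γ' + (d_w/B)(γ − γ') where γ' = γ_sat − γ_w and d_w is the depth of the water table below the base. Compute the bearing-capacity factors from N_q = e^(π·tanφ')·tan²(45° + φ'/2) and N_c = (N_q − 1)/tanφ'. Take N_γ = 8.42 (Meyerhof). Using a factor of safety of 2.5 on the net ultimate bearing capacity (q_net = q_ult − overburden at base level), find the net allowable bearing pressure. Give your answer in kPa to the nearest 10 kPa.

q_all(net) ≈ 250 kPa

N_q = e^(π·tan26.3°)·tan²(58.15°) = 12.24; N_c = (N_q − 1)/tanφ' = 22.74.
Overburden at base level: q = 20.3 × 1 = 20.3 kPa.
The water table is 0.66 m below the base (< B = 2.5 m), so the ½γBN_γ term uses γ̄ = γ' + (d_w/B)(γ − γ') = 11.79 + (0.66/2.5)(20.3 − 11.79) = 14.037 kN/m³.
Cohesion term c·N_c = 11 × 22.744 = 250.18 kPa; surcharge term q·N_q = 20.3 × 12.241 = 248.49 kPa; self-weight term 0.5·γ·B·N_γ = 0.5 × 14.037 × 2.5 × 8.42 = 147.74 kPa.
q_ult = 250.18 + 248.49 + 147.74 = 646.4 kPa.
q_net = 646.4 − 20.3 = 626.1 kPa.
q_all(net) = 626.1 / 2.5 = 250.44 kPa.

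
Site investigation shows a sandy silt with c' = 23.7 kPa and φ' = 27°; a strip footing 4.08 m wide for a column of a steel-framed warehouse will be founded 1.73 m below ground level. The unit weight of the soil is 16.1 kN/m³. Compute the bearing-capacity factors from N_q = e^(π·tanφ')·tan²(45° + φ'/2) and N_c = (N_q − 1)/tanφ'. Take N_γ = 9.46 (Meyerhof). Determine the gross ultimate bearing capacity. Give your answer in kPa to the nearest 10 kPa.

q_ult ≈ 1250 kPa

tan27° = 0.5095, so N_q = e^(π×0.5095)·tan²(58.5°) = 4.957 × 2.663 = 13.2.
N_c = (13.2 − 1)/tan27° = 23.94.
q = γ·D_f = 16.1 × 1.73 = 27.853 kPa.
c·N_c = 23.7 × 23.942 = 567.43 kPa
q·N_q = 27.853 × 13.199 = 367.64 kPa
0.5·γ·B·N_γ = 0.5 × 16.1 × 4.08 × 9.46 = 310.7 kPa
q_ult = 567.43 + 367.64 + 310.7 = 1245.8 kPa.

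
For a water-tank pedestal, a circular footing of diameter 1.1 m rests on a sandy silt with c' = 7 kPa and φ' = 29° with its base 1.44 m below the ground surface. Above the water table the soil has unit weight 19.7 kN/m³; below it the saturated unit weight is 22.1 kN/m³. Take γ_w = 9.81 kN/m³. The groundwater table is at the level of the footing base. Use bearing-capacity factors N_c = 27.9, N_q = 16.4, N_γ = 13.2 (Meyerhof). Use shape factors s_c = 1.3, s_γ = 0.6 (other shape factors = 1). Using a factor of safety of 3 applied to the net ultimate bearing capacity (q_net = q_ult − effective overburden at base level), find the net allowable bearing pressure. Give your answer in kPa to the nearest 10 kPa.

Effective surcharge at the founding depth q = γ·D_f = 19.7 × 1.44 = 28.368 kPa.
The water table coincides with the base, so in the self-weight term γ → γ' = 12.29 kN/m³.
q_ult = c·N_c·s_c + q·N_q + 0.5·γ·B·N_γ·s_γ
     = 7 × 27.9 × 1.3 + 28.368 × 16.4 + 0.5 × 12.29 × 1.1 × 13.2 × 0.6
     = 253.89 + 465.24 + 53.535 = 772.66 kPa.
Net ultimate: q_net = 772.66 − 28.368 = 744.29 kPa.
q_all(net) = 744.29 / 3 = 248.1 kPa.

q_all(net) ≈ 250 kPa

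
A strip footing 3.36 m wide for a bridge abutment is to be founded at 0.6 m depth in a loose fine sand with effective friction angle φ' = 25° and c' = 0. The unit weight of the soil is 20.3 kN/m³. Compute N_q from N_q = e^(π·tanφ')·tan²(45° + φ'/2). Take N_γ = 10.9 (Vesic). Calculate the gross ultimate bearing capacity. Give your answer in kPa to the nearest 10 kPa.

tan25° = 0.4663, so N_q = e^(π×0.4663)·tan²(57.5°) = 4.327 × 2.464 = 10.66.
Overburden at base level: q = 20.3 × 0.6 = 12.18 kPa.
Surcharge term q·N_q = 12.18 × 10.662 = 129.86 kPa; self-weight term 0.5·γ·B·N_γ = 0.5 × 20.3 × 3.36 × 10.9 = 371.73 kPa.
q_ult = 129.86 + 371.73 = 501.6 kPa.

q_ult ≈ 500 kPa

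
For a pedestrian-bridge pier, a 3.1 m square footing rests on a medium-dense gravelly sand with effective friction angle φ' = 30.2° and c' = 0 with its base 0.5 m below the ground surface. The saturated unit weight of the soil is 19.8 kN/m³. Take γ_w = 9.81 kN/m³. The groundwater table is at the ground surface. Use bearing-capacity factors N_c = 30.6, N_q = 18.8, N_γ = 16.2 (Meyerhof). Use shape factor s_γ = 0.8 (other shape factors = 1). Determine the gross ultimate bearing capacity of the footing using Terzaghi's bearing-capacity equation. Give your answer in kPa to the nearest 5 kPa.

q_ult ≈ 295 kPa

Water table at ground surface, so effective unit weight γ' = 19.8 − 9.81 = 9.99 kN/m³ is used throughout; overburden q = 9.99 × 0.5 = 4.995 kPa; the same γ' applies in the ½γBN_γ term.
Surcharge term q·N_q = 4.995 × 18.8 = 93.906 kPa; self-weight term 0.5·γ·B·N_γ·s_γ = 0.5 × 9.99 × 3.1 × 16.2 × 0.8 = 200.68 kPa.
q_ult = 93.906 + 200.68 = 294.59 kPa.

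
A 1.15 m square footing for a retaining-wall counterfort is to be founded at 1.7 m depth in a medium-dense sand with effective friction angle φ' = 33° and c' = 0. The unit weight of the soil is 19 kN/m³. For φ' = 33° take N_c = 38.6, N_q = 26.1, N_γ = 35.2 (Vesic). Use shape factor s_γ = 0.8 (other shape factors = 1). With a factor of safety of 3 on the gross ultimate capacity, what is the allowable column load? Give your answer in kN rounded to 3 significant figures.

Effective surcharge at the founding depth q = γ·D_f = 19 × 1.7 = 32.3 kPa.
q_ult = q·N_q + 0.5·γ·B·N_γ·s_γ
     = 32.3 × 26.1 + 0.5 × 19 × 1.15 × 35.2 × 0.8
     = 843.03 + 307.65 = 1150.7 kPa.
Gross allowable pressure q_all = 1150.7 / 3 = 383.56 kPa.
Footing area = 1.3225 m², so allowable column load = 383.56 × 1.3225 = 507.26 kN.

P_all ≈ 507 kN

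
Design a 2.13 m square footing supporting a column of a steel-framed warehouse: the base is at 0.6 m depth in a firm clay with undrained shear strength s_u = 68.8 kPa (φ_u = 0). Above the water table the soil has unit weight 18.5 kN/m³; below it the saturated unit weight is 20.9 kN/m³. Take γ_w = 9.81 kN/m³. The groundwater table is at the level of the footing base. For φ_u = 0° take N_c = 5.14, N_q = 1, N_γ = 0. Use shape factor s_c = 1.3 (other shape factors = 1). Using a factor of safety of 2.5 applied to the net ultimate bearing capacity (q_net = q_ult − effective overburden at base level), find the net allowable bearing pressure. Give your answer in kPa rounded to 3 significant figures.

Overburden at base level: q = 18.5 × 0.6 = 11.1 kPa.
Cohesion term c·N_c·s_c = 68.8 × 5.14 × 1.3 = 459.72 kPa; surcharge term q·N_q = 11.1 × 1 = 11.1 kPa.
q_ult = 459.72 + 11.1 = 470.82 kPa.
Net ultimate: q_net = 470.82 − 11.1 = 459.72 kPa.
q_all(net) = 459.72 / 2.5 = 183.89 kPa.

q_all(net) ≈ 184 kPa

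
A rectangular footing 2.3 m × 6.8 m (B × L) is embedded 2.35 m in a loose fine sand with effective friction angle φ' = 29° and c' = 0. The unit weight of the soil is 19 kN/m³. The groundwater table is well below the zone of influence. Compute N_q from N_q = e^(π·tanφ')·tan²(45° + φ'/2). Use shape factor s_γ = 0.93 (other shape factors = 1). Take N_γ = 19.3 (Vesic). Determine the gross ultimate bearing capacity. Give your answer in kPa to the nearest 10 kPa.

tan29° = 0.5543, so N_q = e^(π×0.5543)·tan²(59.5°) = 5.705 × 2.882 = 16.44.
Effective surcharge at the founding depth q = γ·D_f = 19 × 2.35 = 44.65 kPa.
q_ult = q·N_q + 0.5·γ·B·N_γ·s_γ
     = 44.65 × 16.443 + 0.5 × 19 × 2.3 × 19.3 × 0.93
     = 734.19 + 392.19 = 1126.4 kPa.

q_ult ≈ 1130 kPa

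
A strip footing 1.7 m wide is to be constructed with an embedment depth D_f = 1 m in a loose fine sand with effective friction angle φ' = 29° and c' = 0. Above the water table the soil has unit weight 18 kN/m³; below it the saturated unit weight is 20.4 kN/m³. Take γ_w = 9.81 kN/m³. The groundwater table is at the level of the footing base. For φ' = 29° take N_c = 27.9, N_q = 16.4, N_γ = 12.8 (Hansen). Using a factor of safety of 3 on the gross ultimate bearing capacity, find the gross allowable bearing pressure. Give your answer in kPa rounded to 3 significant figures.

q_all ≈ 137 kPa

Overburden at base level: q = 18 × 1 = 18 kPa.
Below the base the soil is submerged, so the ½γBN_γ term uses γ' = 20.4 − 9.81 = 10.59 kN/m³.
Surcharge term q·N_q = 18 × 16.4 = 295.2 kPa; self-weight term 0.5·γ·B·N_γ = 0.5 × 10.59 × 1.7 × 12.8 = 115.22 kPa.
q_ult = 295.2 + 115.22 = 410.42 kPa.
q_all = 410.42 / 3 = 136.81 kPa.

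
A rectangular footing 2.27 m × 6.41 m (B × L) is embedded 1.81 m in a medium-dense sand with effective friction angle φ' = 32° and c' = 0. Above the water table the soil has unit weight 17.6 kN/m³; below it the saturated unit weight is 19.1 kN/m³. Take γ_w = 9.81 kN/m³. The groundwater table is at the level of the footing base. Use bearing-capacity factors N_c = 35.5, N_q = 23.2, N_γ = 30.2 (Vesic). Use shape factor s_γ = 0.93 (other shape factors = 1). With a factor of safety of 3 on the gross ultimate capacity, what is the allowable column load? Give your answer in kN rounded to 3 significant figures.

P_all ≈ 5020 kN

Effective surcharge at the founding depth q = γ·D_f = 17.6 × 1.81 = 31.856 kPa.
The water table coincides with the base, so in the self-weight term γ → γ' = 9.29 kN/m³.
q_ult = q·N_q + 0.5·γ·B·N_γ·s_γ
     = 31.856 × 23.2 + 0.5 × 9.29 × 2.27 × 30.2 × 0.93
     = 739.06 + 296.14 = 1035.2 kPa.
Gross allowable pressure q_all = 1035.2 / 3 = 345.07 kPa.
Footing area = 14.5507 m², so allowable column load = 345.07 × 14.5507 = 5021 kN.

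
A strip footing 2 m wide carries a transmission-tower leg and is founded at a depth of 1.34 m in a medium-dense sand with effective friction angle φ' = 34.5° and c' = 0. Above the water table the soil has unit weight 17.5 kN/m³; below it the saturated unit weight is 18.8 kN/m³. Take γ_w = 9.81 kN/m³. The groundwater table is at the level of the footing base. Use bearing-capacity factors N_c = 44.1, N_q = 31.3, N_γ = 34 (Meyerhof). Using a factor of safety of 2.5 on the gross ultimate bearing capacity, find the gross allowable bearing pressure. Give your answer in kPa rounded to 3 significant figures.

q_all ≈ 416 kPa

Effective surcharge at the founding depth q = γ·D_f = 17.5 × 1.34 = 23.45 kPa.
The water table coincides with the base, so in the self-weight term γ → γ' = 8.99 kN/m³.
q_ult = q·N_q + 0.5·γ·B·N_γ
     = 23.45 × 31.3 + 0.5 × 8.99 × 2 × 34
     = 733.99 + 305.66 = 1039.6 kPa.
q_all = 1039.6 / 2.5 = 415.86 kPa.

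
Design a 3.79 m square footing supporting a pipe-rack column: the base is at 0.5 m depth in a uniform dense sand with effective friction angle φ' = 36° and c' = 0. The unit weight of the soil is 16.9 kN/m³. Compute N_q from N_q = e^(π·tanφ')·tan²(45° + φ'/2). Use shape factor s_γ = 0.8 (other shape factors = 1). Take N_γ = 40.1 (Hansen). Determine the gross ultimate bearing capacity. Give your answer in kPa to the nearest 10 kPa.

q_ult ≈ 1350 kPa

tan36° = 0.7265, so N_q = e^(π×0.7265)·tan²(63°) = 9.801 × 3.852 = 37.75.
Overburden at base level: q = 16.9 × 0.5 = 8.45 kPa.
Surcharge term q·N_q = 8.45 × 37.752 = 319.01 kPa; self-weight term 0.5·γ·B·N_γ·s_γ = 0.5 × 16.9 × 3.79 × 40.1 × 0.8 = 1027.4 kPa.
q_ult = 319.01 + 1027.4 = 1346.4 kPa.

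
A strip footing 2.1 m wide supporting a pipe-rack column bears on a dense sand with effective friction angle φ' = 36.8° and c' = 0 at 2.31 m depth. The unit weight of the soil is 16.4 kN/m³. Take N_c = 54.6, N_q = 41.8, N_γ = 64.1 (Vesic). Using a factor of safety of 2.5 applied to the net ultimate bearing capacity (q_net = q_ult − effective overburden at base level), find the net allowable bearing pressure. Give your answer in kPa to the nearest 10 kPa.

q_all(net) ≈ 1060 kPa

q = γ·D_f = 16.4 × 2.31 = 37.884 kPa.
q·N_q = 37.884 × 41.8 = 1583.6 kPa
0.5·γ·B·N_γ = 0.5 × 16.4 × 2.1 × 64.1 = 1103.8 kPa
q_ult = 1583.6 + 1103.8 = 2687.4 kPa.
Net ultimate: q_net = 2687.4 − 37.884 = 2649.5 kPa.
q_all(net) = 2649.5 / 2.5 = 1059.8 kPa.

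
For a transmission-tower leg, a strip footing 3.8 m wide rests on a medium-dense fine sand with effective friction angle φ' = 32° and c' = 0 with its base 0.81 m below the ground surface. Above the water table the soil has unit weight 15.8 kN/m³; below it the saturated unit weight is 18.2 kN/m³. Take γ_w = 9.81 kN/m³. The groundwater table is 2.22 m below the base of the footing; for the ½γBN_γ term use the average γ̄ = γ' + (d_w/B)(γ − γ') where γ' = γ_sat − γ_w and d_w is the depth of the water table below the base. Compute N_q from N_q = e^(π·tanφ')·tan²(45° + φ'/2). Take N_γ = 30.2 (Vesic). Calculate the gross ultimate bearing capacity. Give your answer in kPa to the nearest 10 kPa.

q_ult ≈ 1030 kPa

tan32° = 0.6249, so N_q = e^(π×0.6249)·tan²(61°) = 7.121 × 3.255 = 23.18.
Overburden at base level: q = 15.8 × 0.81 = 12.798 kPa.
The water table is 2.22 m below the base (< B = 3.8 m), so the ½γBN_γ term uses γ̄ = γ' + (d_w/B)(γ − γ') = 8.39 + (2.22/3.8)(15.8 − 8.39) = 12.719 kN/m³.
Surcharge term q·N_q = 12.798 × 23.177 = 296.62 kPa; self-weight term 0.5·γ·B·N_γ = 0.5 × 12.719 × 3.8 × 30.2 = 729.82 kPa.
q_ult = 296.62 + 729.82 = 1026.4 kPa.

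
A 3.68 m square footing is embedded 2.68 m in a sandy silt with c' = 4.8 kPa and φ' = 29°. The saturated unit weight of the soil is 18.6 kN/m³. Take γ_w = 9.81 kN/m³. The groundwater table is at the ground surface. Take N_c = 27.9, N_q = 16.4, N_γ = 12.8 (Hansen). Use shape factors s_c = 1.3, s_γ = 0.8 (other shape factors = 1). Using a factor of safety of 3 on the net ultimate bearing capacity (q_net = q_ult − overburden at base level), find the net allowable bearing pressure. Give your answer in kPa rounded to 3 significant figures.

q_all(net) ≈ 234 kPa

Water table at ground surface, so effective unit weight γ' = 18.6 − 9.81 = 8.79 kN/m³ is used throughout; overburden q = 8.79 × 2.68 = 23.557 kPa; the same γ' applies in the ½γBN_γ term.
Cohesion term c·N_c·s_c = 4.8 × 27.9 × 1.3 = 174.1 kPa; surcharge term q·N_q = 23.557 × 16.4 = 386.34 kPa; self-weight term 0.5·γ·B·N_γ·s_γ = 0.5 × 8.79 × 3.68 × 12.8 × 0.8 = 165.62 kPa.
q_ult = 174.1 + 386.34 + 165.62 = 726.05 kPa.
q_net = 726.05 − 23.557 = 702.49 kPa.
q_all(net) = 702.49 / 3 = 234.16 kPa.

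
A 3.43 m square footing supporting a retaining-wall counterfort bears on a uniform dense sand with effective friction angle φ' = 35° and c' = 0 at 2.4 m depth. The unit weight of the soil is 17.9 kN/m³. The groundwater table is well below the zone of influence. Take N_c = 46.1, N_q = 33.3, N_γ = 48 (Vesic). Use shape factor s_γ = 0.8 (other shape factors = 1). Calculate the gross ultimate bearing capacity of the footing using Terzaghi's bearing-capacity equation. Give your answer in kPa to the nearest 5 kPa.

Effective surcharge at the founding depth q = γ·D_f = 17.9 × 2.4 = 42.96 kPa.
q_ult = q·N_q + 0.5·γ·B·N_γ·s_γ
     = 42.96 × 33.3 + 0.5 × 17.9 × 3.43 × 48 × 0.8
     = 1430.6 + 1178.8 = 2609.4 kPa.

q_ult ≈ 2610 kPa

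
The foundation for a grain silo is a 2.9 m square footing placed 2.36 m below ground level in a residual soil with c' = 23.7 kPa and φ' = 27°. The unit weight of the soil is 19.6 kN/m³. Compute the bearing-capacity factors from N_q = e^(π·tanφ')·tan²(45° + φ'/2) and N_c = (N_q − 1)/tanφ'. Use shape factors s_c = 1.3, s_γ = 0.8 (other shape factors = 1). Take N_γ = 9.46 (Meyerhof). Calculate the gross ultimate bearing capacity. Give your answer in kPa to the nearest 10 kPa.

tan27° = 0.5095, so N_q = e^(π×0.5095)·tan²(58.5°) = 4.957 × 2.663 = 13.2.
N_c = (13.2 − 1)/tan27° = 23.94.
Effective surcharge at the founding depth q = γ·D_f = 19.6 × 2.36 = 46.256 kPa.
q_ult = c·N_c·s_c + q·N_q + 0.5·γ·B·N_γ·s_γ
     = 23.7 × 23.942 × 1.3 + 46.256 × 13.199 + 0.5 × 19.6 × 2.9 × 9.46 × 0.8
     = 737.66 + 610.54 + 215.08 = 1563.3 kPa.

q_ult ≈ 1560 kPa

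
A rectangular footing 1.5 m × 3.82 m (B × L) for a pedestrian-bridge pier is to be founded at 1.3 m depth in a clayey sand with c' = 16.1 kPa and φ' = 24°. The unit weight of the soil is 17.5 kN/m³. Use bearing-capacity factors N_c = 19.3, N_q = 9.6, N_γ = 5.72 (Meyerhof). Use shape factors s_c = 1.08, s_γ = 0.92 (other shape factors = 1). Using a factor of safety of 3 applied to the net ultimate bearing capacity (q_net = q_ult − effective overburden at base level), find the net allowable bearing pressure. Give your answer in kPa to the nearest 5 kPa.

q_all(net) ≈ 200 kPa

q = γ·D_f = 17.5 × 1.3 = 22.75 kPa.
c·N_c·s_c = 16.1 × 19.3 × 1.08 = 335.59 kPa
q·N_q = 22.75 × 9.6 = 218.4 kPa
0.5·γ·B·N_γ·s_γ = 0.5 × 17.5 × 1.5 × 5.72 × 0.92 = 69.069 kPa
q_ult = 335.59 + 218.4 + 69.069 = 623.06 kPa.
Net ultimate: q_net = 623.06 − 22.75 = 600.31 kPa.
q_all(net) = 600.31 / 3 = 200.1 kPa.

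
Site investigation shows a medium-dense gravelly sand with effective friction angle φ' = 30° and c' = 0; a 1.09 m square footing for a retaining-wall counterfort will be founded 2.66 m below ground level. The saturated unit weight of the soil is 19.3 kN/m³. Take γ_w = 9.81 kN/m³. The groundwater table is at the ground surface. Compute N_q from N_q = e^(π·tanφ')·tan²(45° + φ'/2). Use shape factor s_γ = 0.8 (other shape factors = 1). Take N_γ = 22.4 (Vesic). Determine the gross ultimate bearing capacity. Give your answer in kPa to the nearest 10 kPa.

tan30° = 0.5774, so N_q = e^(π×0.5774)·tan²(60°) = 6.134 × 3.0 = 18.4.
Water table at ground surface, so effective unit weight γ' = 19.3 − 9.81 = 9.49 kN/m³ is used throughout; overburden q = 9.49 × 2.66 = 25.243 kPa; the same γ' applies in the ½γBN_γ term.
Surcharge term q·N_q = 25.243 × 18.401 = 464.51 kPa; self-weight term 0.5·γ·B·N_γ·s_γ = 0.5 × 9.49 × 1.09 × 22.4 × 0.8 = 92.683 kPa.
q_ult = 464.51 + 92.683 = 557.19 kPa.

q_ult ≈ 560 kPa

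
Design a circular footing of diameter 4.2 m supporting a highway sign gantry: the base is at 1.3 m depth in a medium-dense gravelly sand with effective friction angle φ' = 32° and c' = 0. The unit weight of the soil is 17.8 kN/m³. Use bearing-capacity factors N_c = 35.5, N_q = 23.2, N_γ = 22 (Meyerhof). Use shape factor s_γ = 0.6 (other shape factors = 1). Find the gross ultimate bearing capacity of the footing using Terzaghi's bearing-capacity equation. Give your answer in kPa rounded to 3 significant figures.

q_ult ≈ 1030 kPa

q = γ·D_f = 17.8 × 1.3 = 23.14 kPa.
q·N_q = 23.14 × 23.2 = 536.85 kPa
0.5·γ·B·N_γ·s_γ = 0.5 × 17.8 × 4.2 × 22 × 0.6 = 493.42 kPa
q_ult = 536.85 + 493.42 = 1030.3 kPa.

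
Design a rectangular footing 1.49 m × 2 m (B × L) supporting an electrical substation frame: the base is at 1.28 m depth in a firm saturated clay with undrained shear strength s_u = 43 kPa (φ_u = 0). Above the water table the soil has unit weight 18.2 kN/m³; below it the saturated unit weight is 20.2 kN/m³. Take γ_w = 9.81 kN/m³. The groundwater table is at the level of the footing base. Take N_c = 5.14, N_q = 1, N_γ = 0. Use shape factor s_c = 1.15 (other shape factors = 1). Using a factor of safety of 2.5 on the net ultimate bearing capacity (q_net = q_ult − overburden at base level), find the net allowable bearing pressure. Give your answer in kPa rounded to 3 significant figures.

Overburden at base level: q = 18.2 × 1.28 = 23.296 kPa.
Cohesion term c·N_c·s_c = 43 × 5.14 × 1.15 = 254.17 kPa; surcharge term q·N_q = 23.296 × 1 = 23.296 kPa.
q_ult = 254.17 + 23.296 = 277.47 kPa.
q_net = 277.47 − 23.296 = 254.17 kPa.
q_all(net) = 254.17 / 2.5 = 101.67 kPa.

q_all(net) ≈ 102 kPa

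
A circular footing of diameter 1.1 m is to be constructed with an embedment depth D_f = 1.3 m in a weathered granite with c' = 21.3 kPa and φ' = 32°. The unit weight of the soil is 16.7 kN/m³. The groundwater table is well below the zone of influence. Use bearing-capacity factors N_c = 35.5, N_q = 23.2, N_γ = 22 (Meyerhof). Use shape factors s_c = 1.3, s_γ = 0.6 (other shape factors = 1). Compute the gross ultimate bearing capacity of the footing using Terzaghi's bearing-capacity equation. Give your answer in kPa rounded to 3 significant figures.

q_ult ≈ 1610 kPa

Effective surcharge at the founding depth q = γ·D_f = 16.7 × 1.3 = 21.71 kPa.
q_ult = c·N_c·s_c + q·N_q + 0.5·γ·B·N_γ·s_γ
     = 21.3 × 35.5 × 1.3 + 21.71 × 23.2 + 0.5 × 16.7 × 1.1 × 22 × 0.6
     = 983 + 503.67 + 121.24 = 1607.9 kPa.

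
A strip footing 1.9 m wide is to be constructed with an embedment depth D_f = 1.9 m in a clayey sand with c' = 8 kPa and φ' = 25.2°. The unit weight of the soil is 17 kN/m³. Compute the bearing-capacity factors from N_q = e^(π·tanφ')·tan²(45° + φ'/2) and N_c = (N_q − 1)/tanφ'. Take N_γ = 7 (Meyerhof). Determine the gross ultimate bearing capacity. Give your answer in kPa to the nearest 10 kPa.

q_ult ≈ 630 kPa

tan25.2° = 0.4706, so N_q = e^(π×0.4706)·tan²(57.6°) = 4.386 × 2.483 = 10.89.
N_c = (10.89 − 1)/tan25.2° = 21.02.
Overburden at base level: q = 17 × 1.9 = 32.3 kPa.
Cohesion term c·N_c = 8 × 21.016 = 168.13 kPa; surcharge term q·N_q = 32.3 × 10.889 = 351.72 kPa; self-weight term 0.5·γ·B·N_γ = 0.5 × 17 × 1.9 × 7 = 113.05 kPa.
q_ult = 168.13 + 351.72 + 113.05 = 632.9 kPa.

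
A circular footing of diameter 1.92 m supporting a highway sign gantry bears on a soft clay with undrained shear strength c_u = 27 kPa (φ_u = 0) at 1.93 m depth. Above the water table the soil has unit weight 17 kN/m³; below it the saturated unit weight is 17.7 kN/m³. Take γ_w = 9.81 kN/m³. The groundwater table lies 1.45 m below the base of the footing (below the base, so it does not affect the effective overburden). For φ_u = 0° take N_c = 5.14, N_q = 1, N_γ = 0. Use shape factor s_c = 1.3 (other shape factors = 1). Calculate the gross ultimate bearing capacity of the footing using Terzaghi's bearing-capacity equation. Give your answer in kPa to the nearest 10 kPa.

q = γ·D_f = 17 × 1.93 = 32.81 kPa.
c·N_c·s_c = 27 × 5.14 × 1.3 = 180.41 kPa
q·N_q = 32.81 × 1 = 32.81 kPa
q_ult = 180.41 + 32.81 = 213.22 kPa.

q_ult ≈ 210 kPa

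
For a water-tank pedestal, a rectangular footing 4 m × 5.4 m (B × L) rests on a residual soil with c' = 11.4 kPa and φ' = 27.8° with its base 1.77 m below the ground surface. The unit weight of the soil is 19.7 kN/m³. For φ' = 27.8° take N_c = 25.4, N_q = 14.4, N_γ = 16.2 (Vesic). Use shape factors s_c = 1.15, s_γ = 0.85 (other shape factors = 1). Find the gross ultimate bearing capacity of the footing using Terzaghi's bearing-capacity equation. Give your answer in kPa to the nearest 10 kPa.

Overburden at base level: q = 19.7 × 1.77 = 34.869 kPa.
Cohesion term c·N_c·s_c = 11.4 × 25.4 × 1.15 = 332.99 kPa; surcharge term q·N_q = 34.869 × 14.4 = 502.11 kPa; self-weight term 0.5·γ·B·N_γ·s_γ = 0.5 × 19.7 × 4 × 16.2 × 0.85 = 542.54 kPa.
q_ult = 332.99 + 502.11 + 542.54 = 1377.6 kPa.

q_ult ≈ 1380 kPa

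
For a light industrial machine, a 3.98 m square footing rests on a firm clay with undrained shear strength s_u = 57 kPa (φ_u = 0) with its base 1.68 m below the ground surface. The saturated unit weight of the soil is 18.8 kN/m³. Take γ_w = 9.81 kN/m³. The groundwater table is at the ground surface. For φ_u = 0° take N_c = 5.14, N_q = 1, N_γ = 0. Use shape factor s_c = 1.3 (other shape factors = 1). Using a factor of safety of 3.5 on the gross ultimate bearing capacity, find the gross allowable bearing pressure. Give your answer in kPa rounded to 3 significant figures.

With the water table at the surface the whole profile is submerged: γ' = 18.8 − 9.81 = 8.99 kN/m³, so q = γ'·D_f = 15.103 kPa.
q_ult = c·N_c·s_c + q·N_q
     = 57 × 5.14 × 1.3 + 15.103 × 1
     = 380.87 + 15.103 = 395.98 kPa.
q_all = 395.98 / 3.5 = 113.14 kPa.

q_all ≈ 113 kPa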